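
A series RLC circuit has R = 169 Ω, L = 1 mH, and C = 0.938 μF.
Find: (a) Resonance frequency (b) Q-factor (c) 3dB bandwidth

Step 1 — Resonance condition Im(Z)=0 gives ω₀ = 1/√(LC).
Step 2 — ω₀ = 1/√(0.001·9.38e-07) = 3.265e+04 rad/s.
Step 3 — f₀ = ω₀/(2π) = 5197 Hz.
Step 4 — Series Q: Q = ω₀L/R = 3.265e+04·0.001/169 = 0.1932.
Step 5 — 3dB bandwidth: Δω = ω₀/Q = 1.69e+05 rad/s; BW = Δω/(2π) = 2.69e+04 Hz.

(a) f₀ = 5197 Hz  (b) Q = 0.1932  (c) BW = 2.69e+04 Hz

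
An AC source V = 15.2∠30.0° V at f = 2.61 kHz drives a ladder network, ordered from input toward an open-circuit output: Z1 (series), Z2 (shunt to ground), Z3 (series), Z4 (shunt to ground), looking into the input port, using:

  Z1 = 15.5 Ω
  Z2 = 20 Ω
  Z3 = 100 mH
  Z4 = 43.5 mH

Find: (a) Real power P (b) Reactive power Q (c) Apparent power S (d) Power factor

Step 1 — Angular frequency: ω = 2π·f = 2π·2610 = 1.64e+04 rad/s.
Step 2 — Component impedances:
  Z1: Z = R = 15.5 Ω
  Z2: Z = R = 20 Ω
  Z3: Z = jωL = j·1.64e+04·0.1 = 0 + j1640 Ω
  Z4: Z = jωL = j·1.64e+04·0.0435 = 0 + j713.4 Ω
Step 3 — Ladder network (open output): work backward from the far end, alternating series and parallel combinations. Z_in = 35.5 + j0.17 Ω = 35.5∠0.3° Ω.
Step 4 — Source phasor: V = 15.2∠30.0° V = 13.16 + j7.6 V.
Step 5 — Current: I = V / Z = 0.3718 + j0.2123 A = 0.4282∠29.7° A.
Step 6 — Complex power: S = V·I* = 6.508 + j0.03116 VA.
Step 7 — Real power: P = Re(S) = 6.508 W.
Step 8 — Reactive power: Q = Im(S) = 0.03116 VAR.
Step 9 — Apparent power: |S| = 6.508 VA.
Step 10 — Power factor: PF = P/|S| = 1 (lagging).

(a) P = 6.508 W  (b) Q = 0.03116 VAR  (c) S = 6.508 VA  (d) PF = 1 (lagging)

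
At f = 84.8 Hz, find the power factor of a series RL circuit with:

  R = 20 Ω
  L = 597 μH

Step 1 — Angular frequency: ω = 2π·f = 2π·84.8 = 532.8 rad/s.
Step 2 — Component impedances:
  R: Z = R = 20 Ω
  L: Z = jωL = j·532.8·0.000597 = 0 + j0.3181 Ω
Step 3 — Series combination: Z_total = R + L = 20 + j0.3181 Ω = 20∠0.9° Ω.
Step 4 — Power factor: PF = cos(φ) = Re(Z)/|Z| = 20/20.003 = 0.9999.
Step 5 — Type: Im(Z) = 0.3181 ⇒ lagging (phase φ = 0.9°).

PF = 0.9999 (lagging, φ = 0.9°)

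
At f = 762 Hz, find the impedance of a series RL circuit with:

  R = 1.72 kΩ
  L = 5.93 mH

Step 1 — Angular frequency: ω = 2π·f = 2π·762 = 4788 rad/s.
Step 2 — Component impedances:
  R: Z = R = 1720 Ω
  L: Z = jωL = j·4788·0.00593 = 0 + j28.39 Ω
Step 3 — Series combination: Z_total = R + L = 1720 + j28.39 Ω = 1720∠0.9° Ω.

Z = 1720 + j28.39 Ω = 1720∠0.9° Ω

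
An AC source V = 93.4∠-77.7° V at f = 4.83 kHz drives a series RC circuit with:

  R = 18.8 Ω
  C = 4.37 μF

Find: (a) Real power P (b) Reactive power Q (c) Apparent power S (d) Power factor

Step 1 — Angular frequency: ω = 2π·f = 2π·4830 = 3.035e+04 rad/s.
Step 2 — Component impedances:
  R: Z = R = 18.8 Ω
  C: Z = 1/(jωC) = -j/(ω·C) = 0 - j7.54 Ω
Step 3 — Series combination: Z_total = R + C = 18.8 - j7.54 Ω = 20.26∠-21.9° Ω.
Step 4 — Source phasor: V = 93.4∠-77.7° V = 19.9 - j91.26 V.
Step 5 — Current: I = V / Z = 2.589 - j3.816 A = 4.611∠-55.8° A.
Step 6 — Complex power: S = V·I* = 399.7 - j160.3 VA.
Step 7 — Real power: P = Re(S) = 399.7 W.
Step 8 — Reactive power: Q = Im(S) = -160.3 VAR.
Step 9 — Apparent power: |S| = 430.7 VA.
Step 10 — Power factor: PF = P/|S| = 0.9281 (leading).

(a) P = 399.7 W  (b) Q = -160.3 VAR  (c) S = 430.7 VA  (d) PF = 0.9281 (leading)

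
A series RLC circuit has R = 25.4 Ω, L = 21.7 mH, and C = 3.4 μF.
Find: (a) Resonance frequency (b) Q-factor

Step 1 — Resonance condition Im(Z)=0 gives ω₀ = 1/√(LC).
Step 2 — ω₀ = 1/√(0.0217·3.4e-06) = 3682 rad/s.
Step 3 — f₀ = ω₀/(2π) = 585.9 Hz.
Step 4 — Series Q: Q = ω₀L/R = 3682·0.0217/25.4 = 3.145.

(a) f₀ = 585.9 Hz  (b) Q = 3.145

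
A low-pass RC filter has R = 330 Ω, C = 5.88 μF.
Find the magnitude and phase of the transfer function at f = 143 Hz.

Step 1 — Angular frequency: ω = 2π·143 = 898.5 rad/s.
Step 2 — Transfer function: H(jω) = 1/(1 + jωRC).
Step 3 — Denominator: 1 + jωRC = 1 + j·898.5·330·5.88e-06 = 1 + j1.743.
Step 4 — H = 0.2476 - j0.4316.
Step 5 — Magnitude: |H| = 0.4975 (-6.1 dB); phase: φ = -60.2°.

|H| = 0.4975 (-6.1 dB), φ = -60.2°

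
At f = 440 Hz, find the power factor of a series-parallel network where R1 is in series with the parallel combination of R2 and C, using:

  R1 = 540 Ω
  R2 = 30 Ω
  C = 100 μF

Step 1 — Angular frequency: ω = 2π·f = 2π·440 = 2765 rad/s.
Step 2 — Component impedances:
  R1: Z = R = 540 Ω
  R2: Z = R = 30 Ω
  C: Z = 1/(jωC) = -j/(ω·C) = 0 - j3.617 Ω
Step 3 — Parallel branch: R2 || C = 1/(1/R2 + 1/C) = 0.4299 - j3.565 Ω.
Step 4 — Series with R1: Z_total = R1 + (R2 || C) = 540.4 - j3.565 Ω = 540.4∠-0.4° Ω.
Step 5 — Power factor: PF = cos(φ) = Re(Z)/|Z| = 540.4/540.4 = 1.
Step 6 — Type: Im(Z) = -3.565 ⇒ leading (phase φ = -0.4°).

PF = 1 (leading, φ = -0.4°)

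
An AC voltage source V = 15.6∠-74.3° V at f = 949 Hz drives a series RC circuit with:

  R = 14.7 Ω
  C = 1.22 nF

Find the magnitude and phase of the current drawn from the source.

Step 1 — Angular frequency: ω = 2π·f = 2π·949 = 5963 rad/s.
Step 2 — Component impedances:
  R: Z = R = 14.7 Ω
  C: Z = 1/(jωC) = -j/(ω·C) = 0 - j1.375e+05 Ω
Step 3 — Series combination: Z_total = R + C = 14.7 - j1.375e+05 Ω = 1.375e+05∠-90.0° Ω.
Step 4 — Source phasor: V = 15.6∠-74.3° V = 4.221 - j15.02 V.
Step 5 — Ohm's law: I = V / Z_total = (4.221 - j15.02) / (14.7 - j1.375e+05) = 0.0001093 + j3.07e-05 A.
Step 6 — Convert to polar: |I| = 0.0001135 A, ∠I = 15.7°.

I = 0.0001135∠15.7° A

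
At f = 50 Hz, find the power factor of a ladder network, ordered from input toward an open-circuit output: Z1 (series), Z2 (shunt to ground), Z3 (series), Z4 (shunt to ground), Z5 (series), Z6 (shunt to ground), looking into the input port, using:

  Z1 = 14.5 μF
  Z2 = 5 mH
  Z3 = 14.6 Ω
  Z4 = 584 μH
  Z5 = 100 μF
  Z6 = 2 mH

Step 1 — Angular frequency: ω = 2π·f = 2π·50 = 314.2 rad/s.
Step 2 — Component impedances:
  Z1: Z = 1/(jωC) = -j/(ω·C) = 0 - j219.5 Ω
  Z2: Z = jωL = j·314.2·0.005 = 0 + j1.571 Ω
  Z3: Z = R = 14.6 Ω
  Z4: Z = jωL = j·314.2·0.000584 = 0 + j0.1835 Ω
  Z5: Z = 1/(jωC) = -j/(ω·C) = 0 - j31.83 Ω
  Z6: Z = jωL = j·314.2·0.002 = 0 + j0.6283 Ω
Step 3 — Ladder network (open output): work backward from the far end, alternating series and parallel combinations. Z_in = 0.1666 - j218 Ω = 218∠-90.0° Ω.
Step 4 — Power factor: PF = cos(φ) = Re(Z)/|Z| = 0.16659/217.97 = 0.0007643.
Step 5 — Type: Im(Z) = -218 ⇒ leading (phase φ = -90.0°).

PF = 0.0007643 (leading, φ = -90.0°)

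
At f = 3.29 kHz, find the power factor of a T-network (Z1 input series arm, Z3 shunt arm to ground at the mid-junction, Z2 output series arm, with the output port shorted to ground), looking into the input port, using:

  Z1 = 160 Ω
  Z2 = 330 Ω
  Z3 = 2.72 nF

Step 1 — Angular frequency: ω = 2π·f = 2π·3290 = 2.067e+04 rad/s.
Step 2 — Component impedances:
  Z1: Z = R = 160 Ω
  Z2: Z = R = 330 Ω
  Z3: Z = 1/(jωC) = -j/(ω·C) = 0 - j1.779e+04 Ω
Step 3 — With the output port shorted to ground, the output series arm Z2 runs from the junction to ground; the shunt arm Z3 also runs from the junction to ground. They appear in parallel: Z3 || Z2 = 329.9 - j6.121 Ω.
Step 4 — Series with input arm Z1: Z_in = Z1 + (Z3 || Z2) = 489.9 - j6.121 Ω = 489.9∠-0.7° Ω.
Step 5 — Power factor: PF = cos(φ) = Re(Z)/|Z| = 489.89/489.92 = 0.9999.
Step 6 — Type: Im(Z) = -6.121 ⇒ leading (phase φ = -0.7°).

PF = 0.9999 (leading, φ = -0.7°)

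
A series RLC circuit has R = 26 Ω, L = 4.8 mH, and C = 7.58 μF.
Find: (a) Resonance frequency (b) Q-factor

Step 1 — Resonance condition Im(Z)=0 gives ω₀ = 1/√(LC).
Step 2 — ω₀ = 1/√(0.0048·7.58e-06) = 5243 rad/s.
Step 3 — f₀ = ω₀/(2π) = 834.4 Hz.
Step 4 — Series Q: Q = ω₀L/R = 5243·0.0048/26 = 0.9679.

(a) f₀ = 834.4 Hz  (b) Q = 0.9679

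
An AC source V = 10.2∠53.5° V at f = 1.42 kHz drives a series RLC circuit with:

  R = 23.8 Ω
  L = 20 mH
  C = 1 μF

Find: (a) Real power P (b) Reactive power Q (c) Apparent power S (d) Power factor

Step 1 — Angular frequency: ω = 2π·f = 2π·1420 = 8922 rad/s.
Step 2 — Component impedances:
  R: Z = R = 23.8 Ω
  L: Z = jωL = j·8922·0.02 = 0 + j178.4 Ω
  C: Z = 1/(jωC) = -j/(ω·C) = 0 - j112.1 Ω
Step 3 — Series combination: Z_total = R + L + C = 23.8 + j66.36 Ω = 70.5∠70.3° Ω.
Step 4 — Source phasor: V = 10.2∠53.5° V = 6.067 + j8.199 V.
Step 5 — Current: I = V / Z = 0.1385 - j0.04174 A = 0.1447∠-16.8° A.
Step 6 — Complex power: S = V·I* = 0.4982 + j1.389 VA.
Step 7 — Real power: P = Re(S) = 0.4982 W.
Step 8 — Reactive power: Q = Im(S) = 1.389 VAR.
Step 9 — Apparent power: |S| = 1.476 VA.
Step 10 — Power factor: PF = P/|S| = 0.3376 (lagging).

(a) P = 0.4982 W  (b) Q = 1.389 VAR  (c) S = 1.476 VA  (d) PF = 0.3376 (lagging)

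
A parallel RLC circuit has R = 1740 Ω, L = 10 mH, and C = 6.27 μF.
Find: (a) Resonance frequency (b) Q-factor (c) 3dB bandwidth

Step 1 — Resonance: ω₀ = 1/√(LC) = 1/√(0.01·6.27e-06) = 3994 rad/s.
Step 2 — f₀ = ω₀/(2π) = 635.6 Hz.
Step 3 — Parallel Q: Q = R/(ω₀L) = 1740/(3994·0.01) = 43.57.
Step 4 — Bandwidth: Δω = ω₀/Q = 91.66 rad/s; BW = Δω/(2π) = 14.59 Hz.

(a) f₀ = 635.6 Hz  (b) Q = 43.57  (c) BW = 14.59 Hz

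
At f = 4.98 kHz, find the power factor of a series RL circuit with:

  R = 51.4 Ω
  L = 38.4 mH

Step 1 — Angular frequency: ω = 2π·f = 2π·4980 = 3.129e+04 rad/s.
Step 2 — Component impedances:
  R: Z = R = 51.4 Ω
  L: Z = jωL = j·3.129e+04·0.0384 = 0 + j1202 Ω
Step 3 — Series combination: Z_total = R + L = 51.4 + j1202 Ω = 1203∠87.6° Ω.
Step 4 — Power factor: PF = cos(φ) = Re(Z)/|Z| = 51.4/1202.6 = 0.04274.
Step 5 — Type: Im(Z) = 1202 ⇒ lagging (phase φ = 87.6°).

PF = 0.04274 (lagging, φ = 87.6°)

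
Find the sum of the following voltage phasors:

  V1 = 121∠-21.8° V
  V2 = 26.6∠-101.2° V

Step 1 — Convert each phasor to rectangular form:
  V1 = 121·(cos(-21.8°) + j·sin(-21.8°)) = 112.3 - j44.94 V
  V2 = 26.6·(cos(-101.2°) + j·sin(-101.2°)) = -5.167 - j26.09 V
Step 2 — Sum components: V_total = 107.2 - j71.03 V.
Step 3 — Convert to polar: |V_total| = 128.6 V, ∠V_total = -33.5°.

V_total = 128.6∠-33.5° V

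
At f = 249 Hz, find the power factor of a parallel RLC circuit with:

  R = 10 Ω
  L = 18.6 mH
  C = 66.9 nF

Step 1 — Angular frequency: ω = 2π·f = 2π·249 = 1565 rad/s.
Step 2 — Component impedances:
  R: Z = R = 10 Ω
  L: Z = jωL = j·1565·0.0186 = 0 + j29.1 Ω
  C: Z = 1/(jωC) = -j/(ω·C) = 0 - j9554 Ω
Step 3 — Parallel combination: 1/Z_total = 1/R + 1/L + 1/C; Z_total = 8.95 + j3.066 Ω = 9.46∠18.9° Ω.
Step 4 — Power factor: PF = cos(φ) = Re(Z)/|Z| = 8.9496/9.4602 = 0.946.
Step 5 — Type: Im(Z) = 3.066 ⇒ lagging (phase φ = 18.9°).

PF = 0.946 (lagging, φ = 18.9°)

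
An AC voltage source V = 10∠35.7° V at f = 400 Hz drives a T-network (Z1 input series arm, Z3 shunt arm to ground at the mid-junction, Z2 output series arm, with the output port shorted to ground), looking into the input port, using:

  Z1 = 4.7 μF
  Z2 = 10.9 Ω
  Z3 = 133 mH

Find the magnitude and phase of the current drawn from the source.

Step 1 — Angular frequency: ω = 2π·f = 2π·400 = 2513 rad/s.
Step 2 — Component impedances:
  Z1: Z = 1/(jωC) = -j/(ω·C) = 0 - j84.66 Ω
  Z2: Z = R = 10.9 Ω
  Z3: Z = jωL = j·2513·0.133 = 0 + j334.3 Ω
Step 3 — With the output port shorted to ground, the output series arm Z2 runs from the junction to ground; the shunt arm Z3 also runs from the junction to ground. They appear in parallel: Z3 || Z2 = 10.89 + j0.3551 Ω.
Step 4 — Series with input arm Z1: Z_in = Z1 + (Z3 || Z2) = 10.89 - j84.3 Ω = 85∠-82.6° Ω.
Step 5 — Source phasor: V = 10∠35.7° V = 8.121 + j5.835 V.
Step 6 — Ohm's law: I = V / Z_total = (8.121 + j5.835) / (10.89 - j84.3) = -0.05585 + j0.1035 A.
Step 7 — Convert to polar: |I| = 0.1176 A, ∠I = 118.3°.

I = 0.1176∠118.3° A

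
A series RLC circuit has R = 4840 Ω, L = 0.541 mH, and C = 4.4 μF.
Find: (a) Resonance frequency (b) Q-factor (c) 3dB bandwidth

Step 1 — Resonance condition Im(Z)=0 gives ω₀ = 1/√(LC).
Step 2 — ω₀ = 1/√(0.000541·4.4e-06) = 2.05e+04 rad/s.
Step 3 — f₀ = ω₀/(2π) = 3262 Hz.
Step 4 — Series Q: Q = ω₀L/R = 2.05e+04·0.000541/4840 = 0.002291.
Step 5 — 3dB bandwidth: Δω = ω₀/Q = 8.946e+06 rad/s; BW = Δω/(2π) = 1.424e+06 Hz.

(a) f₀ = 3262 Hz  (b) Q = 0.002291  (c) BW = 1.424e+06 Hz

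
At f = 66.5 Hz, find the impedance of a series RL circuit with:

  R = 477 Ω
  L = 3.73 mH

Step 1 — Angular frequency: ω = 2π·f = 2π·66.5 = 417.8 rad/s.
Step 2 — Component impedances:
  R: Z = R = 477 Ω
  L: Z = jωL = j·417.8·0.00373 = 0 + j1.559 Ω
Step 3 — Series combination: Z_total = R + L = 477 + j1.559 Ω = 477∠0.2° Ω.

Z = 477 + j1.559 Ω = 477∠0.2° Ω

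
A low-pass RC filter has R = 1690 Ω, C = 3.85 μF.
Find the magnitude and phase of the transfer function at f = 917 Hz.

Step 1 — Angular frequency: ω = 2π·917 = 5762 rad/s.
Step 2 — Transfer function: H(jω) = 1/(1 + jωRC).
Step 3 — Denominator: 1 + jωRC = 1 + j·5762·1690·3.85e-06 = 1 + j37.49.
Step 4 — H = 0.000711 - j0.02666.
Step 5 — Magnitude: |H| = 0.02667 (-31.5 dB); phase: φ = -88.5°.

|H| = 0.02667 (-31.5 dB), φ = -88.5°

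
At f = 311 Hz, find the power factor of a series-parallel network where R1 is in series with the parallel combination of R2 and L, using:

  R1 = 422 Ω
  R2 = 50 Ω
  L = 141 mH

Step 1 — Angular frequency: ω = 2π·f = 2π·311 = 1954 rad/s.
Step 2 — Component impedances:
  R1: Z = R = 422 Ω
  R2: Z = R = 50 Ω
  L: Z = jωL = j·1954·0.141 = 0 + j275.5 Ω
Step 3 — Parallel branch: R2 || L = 1/(1/R2 + 1/L) = 48.41 + j8.784 Ω.
Step 4 — Series with R1: Z_total = R1 + (R2 || L) = 470.4 + j8.784 Ω = 470.5∠1.1° Ω.
Step 5 — Power factor: PF = cos(φ) = Re(Z)/|Z| = 470.4/470.5 = 0.9998.
Step 6 — Type: Im(Z) = 8.784 ⇒ lagging (phase φ = 1.1°).

PF = 0.9998 (lagging, φ = 1.1°)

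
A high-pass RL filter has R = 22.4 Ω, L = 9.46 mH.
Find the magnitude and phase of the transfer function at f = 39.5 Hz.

Step 1 — Angular frequency: ω = 2π·39.5 = 248.2 rad/s.
Step 2 — Transfer function: H(jω) = jωL/(R + jωL).
Step 3 — Numerator jωL = j·2.348; denominator R + jωL = 22.4 + j2.348.
Step 4 — H = 0.01087 + j0.1037.
Step 5 — Magnitude: |H| = 0.1042 (-19.6 dB); phase: φ = 84.0°.

|H| = 0.1042 (-19.6 dB), φ = 84.0°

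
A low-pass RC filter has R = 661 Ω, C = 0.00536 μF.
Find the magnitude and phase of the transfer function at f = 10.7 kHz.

Step 1 — Angular frequency: ω = 2π·1.07e+04 = 6.723e+04 rad/s.
Step 2 — Transfer function: H(jω) = 1/(1 + jωRC).
Step 3 — Denominator: 1 + jωRC = 1 + j·6.723e+04·661·5.36e-09 = 1 + j0.2382.
Step 4 — H = 0.9463 - j0.2254.
Step 5 — Magnitude: |H| = 0.9728 (-0.2 dB); phase: φ = -13.4°.

|H| = 0.9728 (-0.2 dB), φ = -13.4°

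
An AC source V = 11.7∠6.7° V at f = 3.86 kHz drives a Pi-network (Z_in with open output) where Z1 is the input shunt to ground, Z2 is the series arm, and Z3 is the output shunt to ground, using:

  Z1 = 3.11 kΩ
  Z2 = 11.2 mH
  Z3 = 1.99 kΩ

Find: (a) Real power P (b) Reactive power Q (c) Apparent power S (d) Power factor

Step 1 — Angular frequency: ω = 2π·f = 2π·3860 = 2.425e+04 rad/s.
Step 2 — Component impedances:
  Z1: Z = R = 3110 Ω
  Z2: Z = jωL = j·2.425e+04·0.0112 = 0 + j271.6 Ω
  Z3: Z = R = 1990 Ω
Step 3 — With open output, the series arm Z2 and the output shunt Z3 appear in series to ground: Z2 + Z3 = 1990 + j271.6 Ω.
Step 4 — Parallel with input shunt Z1: Z_in = Z1 || (Z2 + Z3) = 1219 + j100.7 Ω = 1223∠4.7° Ω.
Step 5 — Source phasor: V = 11.7∠6.7° V = 11.62 + j1.365 V.
Step 6 — Current: I = V / Z = 0.009561 + j0.0003299 A = 0.009566∠2.0° A.
Step 7 — Complex power: S = V·I* = 0.1115 + j0.009218 VA.
Step 8 — Real power: P = Re(S) = 0.1115 W.
Step 9 — Reactive power: Q = Im(S) = 0.009218 VAR.
Step 10 — Apparent power: |S| = 0.1119 VA.
Step 11 — Power factor: PF = P/|S| = 0.9966 (lagging).

(a) P = 0.1115 W  (b) Q = 0.009218 VAR  (c) S = 0.1119 VA  (d) PF = 0.9966 (lagging)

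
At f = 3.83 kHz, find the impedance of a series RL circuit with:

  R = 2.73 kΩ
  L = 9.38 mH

Step 1 — Angular frequency: ω = 2π·f = 2π·3830 = 2.406e+04 rad/s.
Step 2 — Component impedances:
  R: Z = R = 2730 Ω
  L: Z = jωL = j·2.406e+04·0.00938 = 0 + j225.7 Ω
Step 3 — Series combination: Z_total = R + L = 2730 + j225.7 Ω = 2739∠4.7° Ω.

Z = 2730 + j225.7 Ω = 2739∠4.7° Ω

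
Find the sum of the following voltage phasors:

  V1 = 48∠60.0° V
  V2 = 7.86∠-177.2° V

Step 1 — Convert each phasor to rectangular form:
  V1 = 48·(cos(60.0°) + j·sin(60.0°)) = 24 + j41.57 V
  V2 = 7.86·(cos(-177.2°) + j·sin(-177.2°)) = -7.851 - j0.384 V
Step 2 — Sum components: V_total = 16.15 + j41.19 V.
Step 3 — Convert to polar: |V_total| = 44.24 V, ∠V_total = 68.6°.

V_total = 44.24∠68.6° V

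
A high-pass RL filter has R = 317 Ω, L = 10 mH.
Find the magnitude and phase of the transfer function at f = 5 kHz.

Step 1 — Angular frequency: ω = 2π·5000 = 3.142e+04 rad/s.
Step 2 — Transfer function: H(jω) = jωL/(R + jωL).
Step 3 — Numerator jωL = j·314.2; denominator R + jωL = 317 + j314.2.
Step 4 — H = 0.4955 + j0.5.
Step 5 — Magnitude: |H| = 0.7039 (-3.0 dB); phase: φ = 45.3°.

|H| = 0.7039 (-3.0 dB), φ = 45.3°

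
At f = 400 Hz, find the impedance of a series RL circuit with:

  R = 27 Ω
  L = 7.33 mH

Step 1 — Angular frequency: ω = 2π·f = 2π·400 = 2513 rad/s.
Step 2 — Component impedances:
  R: Z = R = 27 Ω
  L: Z = jωL = j·2513·0.00733 = 0 + j18.42 Ω
Step 3 — Series combination: Z_total = R + L = 27 + j18.42 Ω = 32.69∠34.3° Ω.

Z = 27 + j18.42 Ω = 32.69∠34.3° Ω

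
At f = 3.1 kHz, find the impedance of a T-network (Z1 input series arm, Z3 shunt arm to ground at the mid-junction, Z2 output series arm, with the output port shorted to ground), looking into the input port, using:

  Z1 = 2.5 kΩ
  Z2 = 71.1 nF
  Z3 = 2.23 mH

Step 1 — Angular frequency: ω = 2π·f = 2π·3100 = 1.948e+04 rad/s.
Step 2 — Component impedances:
  Z1: Z = R = 2500 Ω
  Z2: Z = 1/(jωC) = -j/(ω·C) = 0 - j722.1 Ω
  Z3: Z = jωL = j·1.948e+04·0.00223 = 0 + j43.44 Ω
Step 3 — With the output port shorted to ground, the output series arm Z2 runs from the junction to ground; the shunt arm Z3 also runs from the junction to ground. They appear in parallel: Z3 || Z2 = 0 + j46.22 Ω.
Step 4 — Series with input arm Z1: Z_in = Z1 + (Z3 || Z2) = 2500 + j46.22 Ω = 2500∠1.1° Ω.

Z = 2500 + j46.22 Ω = 2500∠1.1° Ω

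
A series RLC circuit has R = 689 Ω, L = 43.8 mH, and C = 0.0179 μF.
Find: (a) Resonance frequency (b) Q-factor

Step 1 — Resonance condition Im(Z)=0 gives ω₀ = 1/√(LC).
Step 2 — ω₀ = 1/√(0.0438·1.79e-08) = 3.571e+04 rad/s.
Step 3 — f₀ = ω₀/(2π) = 5684 Hz.
Step 4 — Series Q: Q = ω₀L/R = 3.571e+04·0.0438/689 = 2.27.

(a) f₀ = 5684 Hz  (b) Q = 2.27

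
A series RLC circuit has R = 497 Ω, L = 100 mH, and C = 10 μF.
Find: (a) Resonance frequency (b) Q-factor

Step 1 — Resonance condition Im(Z)=0 gives ω₀ = 1/√(LC).
Step 2 — ω₀ = 1/√(0.1·1e-05) = 1000 rad/s.
Step 3 — f₀ = ω₀/(2π) = 159.2 Hz.
Step 4 — Series Q: Q = ω₀L/R = 1000·0.1/497 = 0.2012.

(a) f₀ = 159.2 Hz  (b) Q = 0.2012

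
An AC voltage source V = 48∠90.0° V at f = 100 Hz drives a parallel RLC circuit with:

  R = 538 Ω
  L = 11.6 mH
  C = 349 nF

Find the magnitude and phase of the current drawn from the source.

Step 1 — Angular frequency: ω = 2π·f = 2π·100 = 628.3 rad/s.
Step 2 — Component impedances:
  R: Z = R = 538 Ω
  L: Z = jωL = j·628.3·0.0116 = 0 + j7.288 Ω
  C: Z = 1/(jωC) = -j/(ω·C) = 0 - j4560 Ω
Step 3 — Parallel combination: 1/Z_total = 1/R + 1/L + 1/C; Z_total = 0.09904 + j7.299 Ω = 7.299∠89.2° Ω.
Step 4 — Source phasor: V = 48∠90.0° V = 0 + j48 V.
Step 5 — Ohm's law: I = V / Z_total = (0 + j48) / (0.09904 + j7.299) = 6.575 + j0.08922 A.
Step 6 — Convert to polar: |I| = 6.576 A, ∠I = 0.8°.

I = 6.576∠0.8° A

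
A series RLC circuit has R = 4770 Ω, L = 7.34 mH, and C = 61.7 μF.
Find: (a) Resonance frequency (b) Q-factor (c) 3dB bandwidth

Step 1 — Resonance condition Im(Z)=0 gives ω₀ = 1/√(LC).
Step 2 — ω₀ = 1/√(0.00734·6.17e-05) = 1486 rad/s.
Step 3 — f₀ = ω₀/(2π) = 236.5 Hz.
Step 4 — Series Q: Q = ω₀L/R = 1486·0.00734/4770 = 0.002287.
Step 5 — 3dB bandwidth: Δω = ω₀/Q = 6.499e+05 rad/s; BW = Δω/(2π) = 1.034e+05 Hz.

(a) f₀ = 236.5 Hz  (b) Q = 0.002287  (c) BW = 1.034e+05 Hz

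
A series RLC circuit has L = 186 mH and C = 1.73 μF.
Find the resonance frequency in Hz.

Step 1 — Resonance condition Im(Z)=0 gives ω₀ = 1/√(LC).
Step 2 — ω₀ = 1/√(0.186·1.73e-06) = 1763 rad/s.
Step 3 — f₀ = ω₀/(2π) = 280.6 Hz.

f₀ = 280.6 Hz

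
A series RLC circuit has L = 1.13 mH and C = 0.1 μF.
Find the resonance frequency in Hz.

Step 1 — Resonance condition Im(Z)=0 gives ω₀ = 1/√(LC).
Step 2 — ω₀ = 1/√(0.00113·1e-07) = 9.407e+04 rad/s.
Step 3 — f₀ = ω₀/(2π) = 1.497e+04 Hz.

f₀ = 1.497e+04 Hz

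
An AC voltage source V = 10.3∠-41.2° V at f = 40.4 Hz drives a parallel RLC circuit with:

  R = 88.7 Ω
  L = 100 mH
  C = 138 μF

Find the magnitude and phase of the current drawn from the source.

Step 1 — Angular frequency: ω = 2π·f = 2π·40.4 = 253.8 rad/s.
Step 2 — Component impedances:
  R: Z = R = 88.7 Ω
  L: Z = jωL = j·253.8·0.1 = 0 + j25.38 Ω
  C: Z = 1/(jωC) = -j/(ω·C) = 0 - j28.55 Ω
Step 3 — Parallel combination: 1/Z_total = 1/R + 1/L + 1/C; Z_total = 77.14 + j29.86 Ω = 82.72∠21.2° Ω.
Step 4 — Source phasor: V = 10.3∠-41.2° V = 7.75 - j6.785 V.
Step 5 — Ohm's law: I = V / Z_total = (7.75 - j6.785) / (77.14 + j29.86) = 0.05776 - j0.1103 A.
Step 6 — Convert to polar: |I| = 0.1245 A, ∠I = -62.4°.

I = 0.1245∠-62.4° A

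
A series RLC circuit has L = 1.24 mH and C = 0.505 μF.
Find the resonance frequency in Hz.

Step 1 — Resonance condition Im(Z)=0 gives ω₀ = 1/√(LC).
Step 2 — ω₀ = 1/√(0.00124·5.05e-07) = 3.996e+04 rad/s.
Step 3 — f₀ = ω₀/(2π) = 6360 Hz.

f₀ = 6360 Hz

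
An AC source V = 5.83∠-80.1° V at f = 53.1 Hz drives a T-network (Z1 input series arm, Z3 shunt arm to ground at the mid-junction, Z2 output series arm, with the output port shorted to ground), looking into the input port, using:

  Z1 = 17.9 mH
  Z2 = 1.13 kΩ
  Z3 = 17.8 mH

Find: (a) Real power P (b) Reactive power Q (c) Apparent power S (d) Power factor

Step 1 — Angular frequency: ω = 2π·f = 2π·53.1 = 333.6 rad/s.
Step 2 — Component impedances:
  Z1: Z = jωL = j·333.6·0.0179 = 0 + j5.972 Ω
  Z2: Z = R = 1130 Ω
  Z3: Z = jωL = j·333.6·0.0178 = 0 + j5.939 Ω
Step 3 — With the output port shorted to ground, the output series arm Z2 runs from the junction to ground; the shunt arm Z3 also runs from the junction to ground. They appear in parallel: Z3 || Z2 = 0.03121 + j5.939 Ω.
Step 4 — Series with input arm Z1: Z_in = Z1 + (Z3 || Z2) = 0.03121 + j11.91 Ω = 11.91∠89.8° Ω.
Step 5 — Source phasor: V = 5.83∠-80.1° V = 1.002 - j5.743 V.
Step 6 — Current: I = V / Z = -0.482 - j0.08542 A = 0.4895∠-169.9° A.
Step 7 — Complex power: S = V·I* = 0.007478 + j2.854 VA.
Step 8 — Real power: P = Re(S) = 0.007478 W.
Step 9 — Reactive power: Q = Im(S) = 2.854 VAR.
Step 10 — Apparent power: |S| = 2.854 VA.
Step 11 — Power factor: PF = P/|S| = 0.00262 (lagging).

(a) P = 0.007478 W  (b) Q = 2.854 VAR  (c) S = 2.854 VA  (d) PF = 0.00262 (lagging)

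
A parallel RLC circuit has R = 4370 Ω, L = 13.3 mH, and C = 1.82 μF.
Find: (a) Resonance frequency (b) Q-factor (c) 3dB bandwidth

Step 1 — Resonance: ω₀ = 1/√(LC) = 1/√(0.0133·1.82e-06) = 6427 rad/s.
Step 2 — f₀ = ω₀/(2π) = 1023 Hz.
Step 3 — Parallel Q: Q = R/(ω₀L) = 4370/(6427·0.0133) = 51.12.
Step 4 — Bandwidth: Δω = ω₀/Q = 125.7 rad/s; BW = Δω/(2π) = 20.01 Hz.

(a) f₀ = 1023 Hz  (b) Q = 51.12  (c) BW = 20.01 Hz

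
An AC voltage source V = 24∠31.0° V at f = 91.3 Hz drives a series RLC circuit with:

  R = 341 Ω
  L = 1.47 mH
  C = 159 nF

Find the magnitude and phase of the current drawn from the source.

Step 1 — Angular frequency: ω = 2π·f = 2π·91.3 = 573.7 rad/s.
Step 2 — Component impedances:
  R: Z = R = 341 Ω
  L: Z = jωL = j·573.7·0.00147 = 0 + j0.8433 Ω
  C: Z = 1/(jωC) = -j/(ω·C) = 0 - j1.096e+04 Ω
Step 3 — Series combination: Z_total = R + L + C = 341 - j1.096e+04 Ω = 1.097e+04∠-88.2° Ω.
Step 4 — Source phasor: V = 24∠31.0° V = 20.57 + j12.36 V.
Step 5 — Ohm's law: I = V / Z_total = (20.57 + j12.36) / (341 - j1.096e+04) = -0.001068 + j0.00191 A.
Step 6 — Convert to polar: |I| = 0.002188 A, ∠I = 119.2°.

I = 0.002188∠119.2° A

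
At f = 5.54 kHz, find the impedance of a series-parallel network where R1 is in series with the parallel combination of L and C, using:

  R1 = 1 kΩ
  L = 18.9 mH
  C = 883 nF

Step 1 — Angular frequency: ω = 2π·f = 2π·5540 = 3.481e+04 rad/s.
Step 2 — Component impedances:
  R1: Z = R = 1000 Ω
  L: Z = jωL = j·3.481e+04·0.0189 = 0 + j657.9 Ω
  C: Z = 1/(jωC) = -j/(ω·C) = 0 - j32.53 Ω
Step 3 — Parallel branch: L || C = 1/(1/L + 1/C) = 0 - j34.23 Ω.
Step 4 — Series with R1: Z_total = R1 + (L || C) = 1000 - j34.23 Ω = 1001∠-2.0° Ω.

Z = 1000 - j34.23 Ω = 1001∠-2.0° Ω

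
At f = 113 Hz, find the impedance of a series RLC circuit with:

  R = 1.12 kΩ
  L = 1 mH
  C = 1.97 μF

Step 1 — Angular frequency: ω = 2π·f = 2π·113 = 710 rad/s.
Step 2 — Component impedances:
  R: Z = R = 1120 Ω
  L: Z = jωL = j·710·0.001 = 0 + j0.71 Ω
  C: Z = 1/(jωC) = -j/(ω·C) = 0 - j714.9 Ω
Step 3 — Series combination: Z_total = R + L + C = 1120 - j714.2 Ω = 1328∠-32.5° Ω.

Z = 1120 - j714.2 Ω = 1328∠-32.5° Ω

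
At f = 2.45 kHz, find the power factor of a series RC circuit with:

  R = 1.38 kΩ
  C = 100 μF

Step 1 — Angular frequency: ω = 2π·f = 2π·2450 = 1.539e+04 rad/s.
Step 2 — Component impedances:
  R: Z = R = 1380 Ω
  C: Z = 1/(jωC) = -j/(ω·C) = 0 - j0.6496 Ω
Step 3 — Series combination: Z_total = R + C = 1380 - j0.6496 Ω = 1380∠-0.0° Ω.
Step 4 — Power factor: PF = cos(φ) = Re(Z)/|Z| = 1380/1380 = 1.
Step 5 — Type: Im(Z) = -0.6496 ⇒ leading (phase φ = -0.0°).

PF = 1 (leading, φ = -0.0°)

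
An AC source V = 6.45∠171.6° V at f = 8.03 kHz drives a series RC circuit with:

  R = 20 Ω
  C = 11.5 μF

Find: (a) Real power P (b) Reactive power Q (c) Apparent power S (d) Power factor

Step 1 — Angular frequency: ω = 2π·f = 2π·8030 = 5.045e+04 rad/s.
Step 2 — Component impedances:
  R: Z = R = 20 Ω
  C: Z = 1/(jωC) = -j/(ω·C) = 0 - j1.723 Ω
Step 3 — Series combination: Z_total = R + C = 20 - j1.723 Ω = 20.07∠-4.9° Ω.
Step 4 — Source phasor: V = 6.45∠171.6° V = -6.381 + j0.9422 V.
Step 5 — Current: I = V / Z = -0.3207 + j0.01947 A = 0.3213∠176.5° A.
Step 6 — Complex power: S = V·I* = 2.065 - j0.1779 VA.
Step 7 — Real power: P = Re(S) = 2.065 W.
Step 8 — Reactive power: Q = Im(S) = -0.1779 VAR.
Step 9 — Apparent power: |S| = 2.072 VA.
Step 10 — Power factor: PF = P/|S| = 0.9963 (leading).

(a) P = 2.065 W  (b) Q = -0.1779 VAR  (c) S = 2.072 VA  (d) PF = 0.9963 (leading)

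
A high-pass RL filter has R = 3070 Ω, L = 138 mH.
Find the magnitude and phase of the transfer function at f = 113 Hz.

Step 1 — Angular frequency: ω = 2π·113 = 710 rad/s.
Step 2 — Transfer function: H(jω) = jωL/(R + jωL).
Step 3 — Numerator jωL = j·97.98; denominator R + jωL = 3070 + j97.98.
Step 4 — H = 0.001018 + j0.03188.
Step 5 — Magnitude: |H| = 0.0319 (-29.9 dB); phase: φ = 88.2°.

|H| = 0.0319 (-29.9 dB), φ = 88.2°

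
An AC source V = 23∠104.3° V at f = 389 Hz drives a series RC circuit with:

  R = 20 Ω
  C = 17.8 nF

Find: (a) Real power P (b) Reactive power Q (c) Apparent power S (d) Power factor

Step 1 — Angular frequency: ω = 2π·f = 2π·389 = 2444 rad/s.
Step 2 — Component impedances:
  R: Z = R = 20 Ω
  C: Z = 1/(jωC) = -j/(ω·C) = 0 - j2.299e+04 Ω
Step 3 — Series combination: Z_total = R + C = 20 - j2.299e+04 Ω = 2.299e+04∠-90.0° Ω.
Step 4 — Source phasor: V = 23∠104.3° V = -5.681 + j22.29 V.
Step 5 — Current: I = V / Z = -0.0009698 - j0.0002463 A = 0.001001∠-165.7° A.
Step 6 — Complex power: S = V·I* = 2.003e-05 - j0.02301 VA.
Step 7 — Real power: P = Re(S) = 2.003e-05 W.
Step 8 — Reactive power: Q = Im(S) = -0.02301 VAR.
Step 9 — Apparent power: |S| = 0.02301 VA.
Step 10 — Power factor: PF = P/|S| = 0.0008701 (leading).

(a) P = 2.003e-05 W  (b) Q = -0.02301 VAR  (c) S = 0.02301 VA  (d) PF = 0.0008701 (leading)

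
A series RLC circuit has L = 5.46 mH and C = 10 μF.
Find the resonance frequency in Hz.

Step 1 — Resonance condition Im(Z)=0 gives ω₀ = 1/√(LC).
Step 2 — ω₀ = 1/√(0.00546·1e-05) = 4280 rad/s.
Step 3 — f₀ = ω₀/(2π) = 681.1 Hz.

f₀ = 681.1 Hz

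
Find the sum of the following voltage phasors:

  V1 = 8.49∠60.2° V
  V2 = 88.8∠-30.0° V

Step 1 — Convert each phasor to rectangular form:
  V1 = 8.49·(cos(60.2°) + j·sin(60.2°)) = 4.219 + j7.367 V
  V2 = 88.8·(cos(-30.0°) + j·sin(-30.0°)) = 76.9 - j44.4 V
Step 2 — Sum components: V_total = 81.12 - j37.03 V.
Step 3 — Convert to polar: |V_total| = 89.18 V, ∠V_total = -24.5°.

V_total = 89.18∠-24.5° V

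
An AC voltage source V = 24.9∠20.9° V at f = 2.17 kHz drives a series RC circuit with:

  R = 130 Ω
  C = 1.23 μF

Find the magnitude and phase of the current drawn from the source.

Step 1 — Angular frequency: ω = 2π·f = 2π·2170 = 1.363e+04 rad/s.
Step 2 — Component impedances:
  R: Z = R = 130 Ω
  C: Z = 1/(jωC) = -j/(ω·C) = 0 - j59.63 Ω
Step 3 — Series combination: Z_total = R + C = 130 - j59.63 Ω = 143∠-24.6° Ω.
Step 4 — Source phasor: V = 24.9∠20.9° V = 23.26 + j8.883 V.
Step 5 — Ohm's law: I = V / Z_total = (23.26 + j8.883) / (130 - j59.63) = 0.1219 + j0.1243 A.
Step 6 — Convert to polar: |I| = 0.1741 A, ∠I = 45.5°.

I = 0.1741∠45.5° A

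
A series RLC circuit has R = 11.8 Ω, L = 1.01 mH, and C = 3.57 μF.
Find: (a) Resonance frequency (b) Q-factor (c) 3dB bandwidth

Step 1 — Resonance: ω₀ = 1/√(LC) = 1/√(0.00101·3.57e-06) = 1.665e+04 rad/s.
Step 2 — f₀ = ω₀/(2π) = 2650 Hz.
Step 3 — Series Q: Q = ω₀L/R = 1.665e+04·0.00101/11.8 = 1.425.
Step 4 — Bandwidth: Δω = ω₀/Q = 1.168e+04 rad/s; BW = Δω/(2π) = 1859 Hz.

(a) f₀ = 2650 Hz  (b) Q = 1.425  (c) BW = 1859 Hz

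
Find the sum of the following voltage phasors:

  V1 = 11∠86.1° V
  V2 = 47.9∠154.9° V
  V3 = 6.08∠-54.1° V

Step 1 — Convert each phasor to rectangular form:
  V1 = 11·(cos(86.1°) + j·sin(86.1°)) = 0.7482 + j10.97 V
  V2 = 47.9·(cos(154.9°) + j·sin(154.9°)) = -43.38 + j20.32 V
  V3 = 6.08·(cos(-54.1°) + j·sin(-54.1°)) = 3.565 - j4.925 V
Step 2 — Sum components: V_total = -39.06 + j26.37 V.
Step 3 — Convert to polar: |V_total| = 47.13 V, ∠V_total = 146.0°.

V_total = 47.13∠146.0° V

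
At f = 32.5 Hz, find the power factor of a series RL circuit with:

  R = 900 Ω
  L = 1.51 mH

Step 1 — Angular frequency: ω = 2π·f = 2π·32.5 = 204.2 rad/s.
Step 2 — Component impedances:
  R: Z = R = 900 Ω
  L: Z = jωL = j·204.2·0.00151 = 0 + j0.3083 Ω
Step 3 — Series combination: Z_total = R + L = 900 + j0.3083 Ω = 900∠0.0° Ω.
Step 4 — Power factor: PF = cos(φ) = Re(Z)/|Z| = 900/900 = 1.
Step 5 — Type: Im(Z) = 0.3083 ⇒ lagging (phase φ = 0.0°).

PF = 1 (lagging, φ = 0.0°)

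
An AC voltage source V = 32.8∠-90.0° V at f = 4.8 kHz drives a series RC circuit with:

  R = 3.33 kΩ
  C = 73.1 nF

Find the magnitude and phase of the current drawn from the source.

Step 1 — Angular frequency: ω = 2π·f = 2π·4800 = 3.016e+04 rad/s.
Step 2 — Component impedances:
  R: Z = R = 3330 Ω
  C: Z = 1/(jωC) = -j/(ω·C) = 0 - j453.6 Ω
Step 3 — Series combination: Z_total = R + C = 3330 - j453.6 Ω = 3361∠-7.8° Ω.
Step 4 — Source phasor: V = 32.8∠-90.0° V = 0 - j32.8 V.
Step 5 — Ohm's law: I = V / Z_total = (0 - j32.8) / (3330 - j453.6) = 0.001317 - j0.00967 A.
Step 6 — Convert to polar: |I| = 0.00976 A, ∠I = -82.2°.

I = 0.00976∠-82.2° A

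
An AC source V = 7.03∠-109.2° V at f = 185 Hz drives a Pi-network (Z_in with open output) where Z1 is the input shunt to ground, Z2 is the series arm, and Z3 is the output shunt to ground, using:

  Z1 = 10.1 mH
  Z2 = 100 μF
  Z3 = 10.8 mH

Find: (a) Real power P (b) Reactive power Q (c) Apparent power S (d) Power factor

Step 1 — Angular frequency: ω = 2π·f = 2π·185 = 1162 rad/s.
Step 2 — Component impedances:
  Z1: Z = jωL = j·1162·0.0101 = 0 + j11.74 Ω
  Z2: Z = 1/(jωC) = -j/(ω·C) = 0 - j8.603 Ω
  Z3: Z = jωL = j·1162·0.0108 = 0 + j12.55 Ω
Step 3 — With open output, the series arm Z2 and the output shunt Z3 appear in series to ground: Z2 + Z3 = 0 + j3.951 Ω.
Step 4 — Parallel with input shunt Z1: Z_in = Z1 || (Z2 + Z3) = 0 + j2.956 Ω = 2.956∠90.0° Ω.
Step 5 — Source phasor: V = 7.03∠-109.2° V = -2.312 - j6.639 V.
Step 6 — Current: I = V / Z = -2.246 + j0.7821 A = 2.378∠160.8° A.
Step 7 — Complex power: S = V·I* = 0 + j16.72 VA.
Step 8 — Real power: P = Re(S) = 0 W.
Step 9 — Reactive power: Q = Im(S) = 16.72 VAR.
Step 10 — Apparent power: |S| = 16.72 VA.
Step 11 — Power factor: PF = P/|S| = 0 (lagging).

(a) P = 0 W  (b) Q = 16.72 VAR  (c) S = 16.72 VA  (d) PF = 0 (lagging)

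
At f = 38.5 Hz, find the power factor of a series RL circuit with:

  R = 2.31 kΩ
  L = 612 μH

Step 1 — Angular frequency: ω = 2π·f = 2π·38.5 = 241.9 rad/s.
Step 2 — Component impedances:
  R: Z = R = 2310 Ω
  L: Z = jωL = j·241.9·0.000612 = 0 + j0.148 Ω
Step 3 — Series combination: Z_total = R + L = 2310 + j0.148 Ω = 2310∠0.0° Ω.
Step 4 — Power factor: PF = cos(φ) = Re(Z)/|Z| = 2310/2310 = 1.
Step 5 — Type: Im(Z) = 0.148 ⇒ lagging (phase φ = 0.0°).

PF = 1 (lagging, φ = 0.0°)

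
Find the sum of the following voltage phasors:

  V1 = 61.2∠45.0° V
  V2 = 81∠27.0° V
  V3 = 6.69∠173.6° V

Step 1 — Convert each phasor to rectangular form:
  V1 = 61.2·(cos(45.0°) + j·sin(45.0°)) = 43.27 + j43.27 V
  V2 = 81·(cos(27.0°) + j·sin(27.0°)) = 72.17 + j36.77 V
  V3 = 6.69·(cos(173.6°) + j·sin(173.6°)) = -6.648 + j0.7457 V
Step 2 — Sum components: V_total = 108.8 + j80.79 V.
Step 3 — Convert to polar: |V_total| = 135.5 V, ∠V_total = 36.6°.

V_total = 135.5∠36.6° V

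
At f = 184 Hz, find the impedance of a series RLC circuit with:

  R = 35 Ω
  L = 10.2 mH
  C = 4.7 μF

Step 1 — Angular frequency: ω = 2π·f = 2π·184 = 1156 rad/s.
Step 2 — Component impedances:
  R: Z = R = 35 Ω
  L: Z = jωL = j·1156·0.0102 = 0 + j11.79 Ω
  C: Z = 1/(jωC) = -j/(ω·C) = 0 - j184 Ω
Step 3 — Series combination: Z_total = R + L + C = 35 - j172.2 Ω = 175.8∠-78.5° Ω.

Z = 35 - j172.2 Ω = 175.8∠-78.5° Ω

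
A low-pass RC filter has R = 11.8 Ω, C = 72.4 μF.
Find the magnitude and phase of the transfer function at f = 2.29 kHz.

Step 1 — Angular frequency: ω = 2π·2290 = 1.439e+04 rad/s.
Step 2 — Transfer function: H(jω) = 1/(1 + jωRC).
Step 3 — Denominator: 1 + jωRC = 1 + j·1.439e+04·11.8·7.24e-05 = 1 + j12.29.
Step 4 — H = 0.006575 - j0.08082.
Step 5 — Magnitude: |H| = 0.08108 (-21.8 dB); phase: φ = -85.3°.

|H| = 0.08108 (-21.8 dB), φ = -85.3°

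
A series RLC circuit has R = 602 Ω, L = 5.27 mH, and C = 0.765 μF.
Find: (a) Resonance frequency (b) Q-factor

Step 1 — Resonance condition Im(Z)=0 gives ω₀ = 1/√(LC).
Step 2 — ω₀ = 1/√(0.00527·7.65e-07) = 1.575e+04 rad/s.
Step 3 — f₀ = ω₀/(2π) = 2507 Hz.
Step 4 — Series Q: Q = ω₀L/R = 1.575e+04·0.00527/602 = 0.1379.

(a) f₀ = 2507 Hz  (b) Q = 0.1379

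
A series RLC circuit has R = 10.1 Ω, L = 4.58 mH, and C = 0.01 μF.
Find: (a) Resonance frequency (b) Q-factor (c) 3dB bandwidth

Step 1 — Resonance condition Im(Z)=0 gives ω₀ = 1/√(LC).
Step 2 — ω₀ = 1/√(0.00458·1e-08) = 1.478e+05 rad/s.
Step 3 — f₀ = ω₀/(2π) = 2.352e+04 Hz.
Step 4 — Series Q: Q = ω₀L/R = 1.478e+05·0.00458/10.1 = 67.01.
Step 5 — 3dB bandwidth: Δω = ω₀/Q = 2205 rad/s; BW = Δω/(2π) = 351 Hz.

(a) f₀ = 2.352e+04 Hz  (b) Q = 67.01  (c) BW = 351 Hz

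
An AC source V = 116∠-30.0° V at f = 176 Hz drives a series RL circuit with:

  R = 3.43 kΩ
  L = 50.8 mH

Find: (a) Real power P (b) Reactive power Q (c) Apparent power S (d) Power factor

Step 1 — Angular frequency: ω = 2π·f = 2π·176 = 1106 rad/s.
Step 2 — Component impedances:
  R: Z = R = 3430 Ω
  L: Z = jωL = j·1106·0.0508 = 0 + j56.18 Ω
Step 3 — Series combination: Z_total = R + L = 3430 + j56.18 Ω = 3430∠0.9° Ω.
Step 4 — Source phasor: V = 116∠-30.0° V = 100.5 - j58 V.
Step 5 — Current: I = V / Z = 0.029 - j0.01738 A = 0.03381∠-30.9° A.
Step 6 — Complex power: S = V·I* = 3.922 + j0.06423 VA.
Step 7 — Real power: P = Re(S) = 3.922 W.
Step 8 — Reactive power: Q = Im(S) = 0.06423 VAR.
Step 9 — Apparent power: |S| = 3.923 VA.
Step 10 — Power factor: PF = P/|S| = 0.9999 (lagging).

(a) P = 3.922 W  (b) Q = 0.06423 VAR  (c) S = 3.923 VA  (d) PF = 0.9999 (lagging)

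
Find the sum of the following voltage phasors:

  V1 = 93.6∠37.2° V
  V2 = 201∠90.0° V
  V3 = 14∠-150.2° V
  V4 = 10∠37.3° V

Step 1 — Convert each phasor to rectangular form:
  V1 = 93.6·(cos(37.2°) + j·sin(37.2°)) = 74.56 + j56.59 V
  V2 = 201·(cos(90.0°) + j·sin(90.0°)) = 0 + j201 V
  V3 = 14·(cos(-150.2°) + j·sin(-150.2°)) = -12.15 - j6.958 V
  V4 = 10·(cos(37.3°) + j·sin(37.3°)) = 7.955 + j6.06 V
Step 2 — Sum components: V_total = 70.36 + j256.7 V.
Step 3 — Convert to polar: |V_total| = 266.2 V, ∠V_total = 74.7°.

V_total = 266.2∠74.7° V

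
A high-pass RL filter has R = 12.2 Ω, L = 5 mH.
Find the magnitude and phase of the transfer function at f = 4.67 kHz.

Step 1 — Angular frequency: ω = 2π·4670 = 2.934e+04 rad/s.
Step 2 — Transfer function: H(jω) = jωL/(R + jωL).
Step 3 — Numerator jωL = j·146.7; denominator R + jωL = 12.2 + j146.7.
Step 4 — H = 0.9931 + j0.08258.
Step 5 — Magnitude: |H| = 0.9966 (-0.0 dB); phase: φ = 4.8°.

|H| = 0.9966 (-0.0 dB), φ = 4.8°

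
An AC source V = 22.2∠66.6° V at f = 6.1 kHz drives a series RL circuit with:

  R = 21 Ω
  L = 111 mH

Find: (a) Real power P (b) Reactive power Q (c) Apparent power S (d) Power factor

Step 1 — Angular frequency: ω = 2π·f = 2π·6100 = 3.833e+04 rad/s.
Step 2 — Component impedances:
  R: Z = R = 21 Ω
  L: Z = jωL = j·3.833e+04·0.111 = 0 + j4254 Ω
Step 3 — Series combination: Z_total = R + L = 21 + j4254 Ω = 4254∠89.7° Ω.
Step 4 — Source phasor: V = 22.2∠66.6° V = 8.817 + j20.37 V.
Step 5 — Current: I = V / Z = 0.004799 - j0.002049 A = 0.005218∠-23.1° A.
Step 6 — Complex power: S = V·I* = 0.0005718 + j0.1158 VA.
Step 7 — Real power: P = Re(S) = 0.0005718 W.
Step 8 — Reactive power: Q = Im(S) = 0.1158 VAR.
Step 9 — Apparent power: |S| = 0.1158 VA.
Step 10 — Power factor: PF = P/|S| = 0.004936 (lagging).

(a) P = 0.0005718 W  (b) Q = 0.1158 VAR  (c) S = 0.1158 VA  (d) PF = 0.004936 (lagging)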